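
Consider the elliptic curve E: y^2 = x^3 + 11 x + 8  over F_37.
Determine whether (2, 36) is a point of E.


Check whether y^2 = x^3 + 11 x + 8 (mod 37) for (x, y) = (2, 36).
LHS: y^2 = 36^2 mod 37 = 1
RHS: x^3 + 11 x + 8 = 2^3 + 11*2 + 8 mod 37 = 1
LHS = RHS

Yes, on the curve


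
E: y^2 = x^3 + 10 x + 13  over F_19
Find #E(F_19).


For each x in F_19, count y with y^2 = x^3 + 10 x + 13 mod 19:
  x = 1: RHS = 5, y in [9, 10]  -> 2 point(s)
  x = 5: RHS = 17, y in [6, 13]  -> 2 point(s)
  x = 6: RHS = 4, y in [2, 17]  -> 2 point(s)
  x = 8: RHS = 16, y in [4, 15]  -> 2 point(s)
  x = 10: RHS = 11, y in [7, 12]  -> 2 point(s)
  x = 14: RHS = 9, y in [3, 16]  -> 2 point(s)
  x = 15: RHS = 4, y in [2, 17]  -> 2 point(s)
  x = 17: RHS = 4, y in [2, 17]  -> 2 point(s)
Affine points: 16. Add the point at infinity: total = 17.

#E(F_19) = 17


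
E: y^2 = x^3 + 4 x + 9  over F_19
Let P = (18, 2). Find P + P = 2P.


Doubling: s = (3 x1^2 + a) / (2 y1)
s = (3*18^2 + 4) / (2*2) mod 19 = 16
x3 = s^2 - 2 x1 mod 19 = 16^2 - 2*18 = 11
y3 = s (x1 - x3) - y1 mod 19 = 16 * (18 - 11) - 2 = 15

2P = (11, 15)


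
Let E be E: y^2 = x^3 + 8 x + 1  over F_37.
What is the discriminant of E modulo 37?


4 a^3 + 27 b^2 = 4*8^3 + 27*1^2 = 2048 + 27 = 2075
Delta = -16 * (2075) = -33200
Delta mod 37 = 26

Delta = 26 (mod 37)


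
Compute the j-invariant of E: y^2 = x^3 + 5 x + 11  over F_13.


Delta = -16(4 a^3 + 27 b^2) mod 13 = 9
-1728 * (4 a)^3 = -1728 * (4*5)^3 mod 13 = 5
j = 5 * 9^(-1) mod 13 = 2

j = 2 (mod 13)


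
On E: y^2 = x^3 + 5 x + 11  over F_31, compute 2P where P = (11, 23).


k = 2 = 10_2 (binary, LSB first: 01)
Double-and-add from P = (11, 23):
  bit 0 = 0: acc unchanged = O
  bit 1 = 1: acc = O + (11, 8) = (11, 8)

2P = (11, 8)


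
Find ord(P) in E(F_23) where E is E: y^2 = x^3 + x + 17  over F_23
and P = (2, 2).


Compute successive multiples of P until we hit O:
  1P = (2, 2)
  2P = (8, 13)
  3P = (17, 5)
  4P = (16, 9)
  5P = (11, 5)
  6P = (5, 20)
  7P = (6, 20)
  8P = (18, 18)
  ... (continuing to 27P)
  27P = O

ord(P) = 27


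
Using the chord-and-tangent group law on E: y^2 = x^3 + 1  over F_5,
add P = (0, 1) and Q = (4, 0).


P != Q, so use the chord formula.
s = (y2 - y1) / (x2 - x1) = (4) / (4) mod 5 = 1
x3 = s^2 - x1 - x2 mod 5 = 1^2 - 0 - 4 = 2
y3 = s (x1 - x3) - y1 mod 5 = 1 * (0 - 2) - 1 = 2

P + Q = (2, 2)


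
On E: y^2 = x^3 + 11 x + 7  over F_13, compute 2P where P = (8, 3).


Doubling: s = (3 x1^2 + a) / (2 y1)
s = (3*8^2 + 11) / (2*3) mod 13 = 10
x3 = s^2 - 2 x1 mod 13 = 10^2 - 2*8 = 6
y3 = s (x1 - x3) - y1 mod 13 = 10 * (8 - 6) - 3 = 4

2P = (6, 4)


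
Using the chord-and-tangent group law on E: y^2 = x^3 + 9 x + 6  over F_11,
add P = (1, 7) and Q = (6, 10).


P != Q, so use the chord formula.
s = (y2 - y1) / (x2 - x1) = (3) / (5) mod 11 = 5
x3 = s^2 - x1 - x2 mod 11 = 5^2 - 1 - 6 = 7
y3 = s (x1 - x3) - y1 mod 11 = 5 * (1 - 7) - 7 = 7

P + Q = (7, 7)


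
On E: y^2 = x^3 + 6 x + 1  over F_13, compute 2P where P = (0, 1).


k = 2 = 10_2 (binary, LSB first: 01)
Double-and-add from P = (0, 1):
  bit 0 = 0: acc unchanged = O
  bit 1 = 1: acc = O + (9, 11) = (9, 11)

2P = (9, 11)


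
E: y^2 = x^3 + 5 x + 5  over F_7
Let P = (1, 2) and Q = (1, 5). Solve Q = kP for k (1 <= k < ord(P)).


Enumerate multiples of P until we hit Q = (1, 5):
  1P = (1, 2)
  2P = (2, 3)
  3P = (5, 1)
  4P = (5, 6)
  5P = (2, 4)
  6P = (1, 5)
Match found at i = 6.

k = 6


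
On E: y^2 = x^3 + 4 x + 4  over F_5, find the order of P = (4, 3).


Compute successive multiples of P until we hit O:
  1P = (4, 3)
  2P = (1, 3)
  3P = (0, 2)
  4P = (2, 0)
  5P = (0, 3)
  6P = (1, 2)
  7P = (4, 2)
  8P = O

ord(P) = 8


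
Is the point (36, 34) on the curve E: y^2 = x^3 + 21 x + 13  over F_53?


Check whether y^2 = x^3 + 21 x + 13 (mod 53) for (x, y) = (36, 34).
LHS: y^2 = 34^2 mod 53 = 43
RHS: x^3 + 21 x + 13 = 36^3 + 21*36 + 13 mod 53 = 43
LHS = RHS

Yes, on the curve


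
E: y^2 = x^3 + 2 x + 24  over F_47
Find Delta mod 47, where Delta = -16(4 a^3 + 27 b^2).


4 a^3 + 27 b^2 = 4*2^3 + 27*24^2 = 32 + 15552 = 15584
Delta = -16 * (15584) = -249344
Delta mod 47 = 38

Delta = 38 (mod 47)


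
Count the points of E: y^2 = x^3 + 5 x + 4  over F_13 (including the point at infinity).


For each x in F_13, count y with y^2 = x^3 + 5 x + 4 mod 13:
  x = 0: RHS = 4, y in [2, 11]  -> 2 point(s)
  x = 1: RHS = 10, y in [6, 7]  -> 2 point(s)
  x = 2: RHS = 9, y in [3, 10]  -> 2 point(s)
  x = 4: RHS = 10, y in [6, 7]  -> 2 point(s)
  x = 6: RHS = 3, y in [4, 9]  -> 2 point(s)
  x = 8: RHS = 10, y in [6, 7]  -> 2 point(s)
  x = 10: RHS = 1, y in [1, 12]  -> 2 point(s)
  x = 11: RHS = 12, y in [5, 8]  -> 2 point(s)
Affine points: 16. Add the point at infinity: total = 17.

#E(F_13) = 17


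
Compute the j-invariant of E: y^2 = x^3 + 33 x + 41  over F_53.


Delta = -16(4 a^3 + 27 b^2) mod 53 = 34
-1728 * (4 a)^3 = -1728 * (4*33)^3 mod 53 = 4
j = 4 * 34^(-1) mod 53 = 50

j = 50 (mod 53)


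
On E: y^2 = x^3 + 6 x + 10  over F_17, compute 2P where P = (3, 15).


Doubling: s = (3 x1^2 + a) / (2 y1)
s = (3*3^2 + 6) / (2*15) mod 17 = 13
x3 = s^2 - 2 x1 mod 17 = 13^2 - 2*3 = 10
y3 = s (x1 - x3) - y1 mod 17 = 13 * (3 - 10) - 15 = 13

2P = (10, 13)


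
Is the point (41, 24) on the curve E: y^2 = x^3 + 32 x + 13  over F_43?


Check whether y^2 = x^3 + 32 x + 13 (mod 43) for (x, y) = (41, 24).
LHS: y^2 = 24^2 mod 43 = 17
RHS: x^3 + 32 x + 13 = 41^3 + 32*41 + 13 mod 43 = 27
LHS != RHS

No, not on the curve


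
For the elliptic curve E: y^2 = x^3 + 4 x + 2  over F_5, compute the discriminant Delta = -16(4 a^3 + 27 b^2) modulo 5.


4 a^3 + 27 b^2 = 4*4^3 + 27*2^2 = 256 + 108 = 364
Delta = -16 * (364) = -5824
Delta mod 5 = 1

Delta = 1 (mod 5)


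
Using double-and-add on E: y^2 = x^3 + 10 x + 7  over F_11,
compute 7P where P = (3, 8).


k = 7 = 111_2 (binary, LSB first: 111)
Double-and-add from P = (3, 8):
  bit 0 = 1: acc = O + (3, 8) = (3, 8)
  bit 1 = 1: acc = (3, 8) + (3, 3) = O
  bit 2 = 1: acc = O + (3, 8) = (3, 8)

7P = (3, 8)


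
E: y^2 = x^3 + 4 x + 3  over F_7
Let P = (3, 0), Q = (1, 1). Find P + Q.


P != Q, so use the chord formula.
s = (y2 - y1) / (x2 - x1) = (1) / (5) mod 7 = 3
x3 = s^2 - x1 - x2 mod 7 = 3^2 - 3 - 1 = 5
y3 = s (x1 - x3) - y1 mod 7 = 3 * (3 - 5) - 0 = 1

P + Q = (5, 1)


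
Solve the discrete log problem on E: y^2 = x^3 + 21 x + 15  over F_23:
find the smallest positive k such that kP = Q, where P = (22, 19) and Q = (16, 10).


Enumerate multiples of P until we hit Q = (16, 10):
  1P = (22, 19)
  2P = (11, 17)
  3P = (6, 9)
  4P = (13, 1)
  5P = (15, 18)
  6P = (17, 8)
  7P = (10, 12)
  8P = (3, 17)
  9P = (4, 18)
  10P = (9, 6)
  11P = (16, 10)
Match found at i = 11.

k = 11


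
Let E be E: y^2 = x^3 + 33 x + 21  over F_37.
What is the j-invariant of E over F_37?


Delta = -16(4 a^3 + 27 b^2) mod 37 = 27
-1728 * (4 a)^3 = -1728 * (4*33)^3 mod 37 = 10
j = 10 * 27^(-1) mod 37 = 36

j = 36 (mod 37)


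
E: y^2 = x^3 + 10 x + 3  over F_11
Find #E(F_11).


For each x in F_11, count y with y^2 = x^3 + 10 x + 3 mod 11:
  x = 0: RHS = 3, y in [5, 6]  -> 2 point(s)
  x = 1: RHS = 3, y in [5, 6]  -> 2 point(s)
  x = 2: RHS = 9, y in [3, 8]  -> 2 point(s)
  x = 3: RHS = 5, y in [4, 7]  -> 2 point(s)
  x = 6: RHS = 4, y in [2, 9]  -> 2 point(s)
  x = 7: RHS = 9, y in [3, 8]  -> 2 point(s)
  x = 8: RHS = 1, y in [1, 10]  -> 2 point(s)
  x = 10: RHS = 3, y in [5, 6]  -> 2 point(s)
Affine points: 16. Add the point at infinity: total = 17.

#E(F_11) = 17


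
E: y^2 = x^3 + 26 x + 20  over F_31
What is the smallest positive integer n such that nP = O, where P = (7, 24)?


Compute successive multiples of P until we hit O:
  1P = (7, 24)
  2P = (6, 19)
  3P = (12, 13)
  4P = (28, 16)
  5P = (14, 20)
  6P = (4, 23)
  7P = (27, 21)
  8P = (25, 19)
  ... (continuing to 32P)
  32P = O

ord(P) = 32


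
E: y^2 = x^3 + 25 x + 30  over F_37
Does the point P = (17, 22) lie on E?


Check whether y^2 = x^3 + 25 x + 30 (mod 37) for (x, y) = (17, 22).
LHS: y^2 = 22^2 mod 37 = 3
RHS: x^3 + 25 x + 30 = 17^3 + 25*17 + 30 mod 37 = 3
LHS = RHS

Yes, on the curve


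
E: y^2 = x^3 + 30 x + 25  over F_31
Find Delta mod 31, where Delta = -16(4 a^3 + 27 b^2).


4 a^3 + 27 b^2 = 4*30^3 + 27*25^2 = 108000 + 16875 = 124875
Delta = -16 * (124875) = -1998000
Delta mod 31 = 12

Delta = 12 (mod 31)


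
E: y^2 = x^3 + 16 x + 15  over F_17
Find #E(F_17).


For each x in F_17, count y with y^2 = x^3 + 16 x + 15 mod 17:
  x = 0: RHS = 15, y in [7, 10]  -> 2 point(s)
  x = 1: RHS = 15, y in [7, 10]  -> 2 point(s)
  x = 2: RHS = 4, y in [2, 15]  -> 2 point(s)
  x = 5: RHS = 16, y in [4, 13]  -> 2 point(s)
  x = 6: RHS = 4, y in [2, 15]  -> 2 point(s)
  x = 8: RHS = 9, y in [3, 14]  -> 2 point(s)
  x = 9: RHS = 4, y in [2, 15]  -> 2 point(s)
  x = 10: RHS = 2, y in [6, 11]  -> 2 point(s)
  x = 11: RHS = 9, y in [3, 14]  -> 2 point(s)
  x = 14: RHS = 8, y in [5, 12]  -> 2 point(s)
  x = 15: RHS = 9, y in [3, 14]  -> 2 point(s)
  x = 16: RHS = 15, y in [7, 10]  -> 2 point(s)
Affine points: 24. Add the point at infinity: total = 25.

#E(F_17) = 25


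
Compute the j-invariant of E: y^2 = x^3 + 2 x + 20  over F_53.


Delta = -16(4 a^3 + 27 b^2) mod 53 = 51
-1728 * (4 a)^3 = -1728 * (4*2)^3 mod 53 = 46
j = 46 * 51^(-1) mod 53 = 30

j = 30 (mod 53)


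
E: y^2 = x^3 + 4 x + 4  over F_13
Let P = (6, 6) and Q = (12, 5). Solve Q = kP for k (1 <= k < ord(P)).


Enumerate multiples of P until we hit Q = (12, 5):
  1P = (6, 6)
  2P = (0, 11)
  3P = (3, 11)
  4P = (1, 3)
  5P = (10, 2)
  6P = (11, 12)
  7P = (12, 5)
Match found at i = 7.

k = 7


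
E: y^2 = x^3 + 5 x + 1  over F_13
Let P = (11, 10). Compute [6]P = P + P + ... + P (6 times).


k = 6 = 110_2 (binary, LSB first: 011)
Double-and-add from P = (11, 10):
  bit 0 = 0: acc unchanged = O
  bit 1 = 1: acc = O + (3, 2) = (3, 2)
  bit 2 = 1: acc = (3, 2) + (6, 0) = (3, 11)

6P = (3, 11)


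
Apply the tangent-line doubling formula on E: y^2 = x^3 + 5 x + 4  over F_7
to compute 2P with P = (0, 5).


Doubling: s = (3 x1^2 + a) / (2 y1)
s = (3*0^2 + 5) / (2*5) mod 7 = 4
x3 = s^2 - 2 x1 mod 7 = 4^2 - 2*0 = 2
y3 = s (x1 - x3) - y1 mod 7 = 4 * (0 - 2) - 5 = 1

2P = (2, 1)


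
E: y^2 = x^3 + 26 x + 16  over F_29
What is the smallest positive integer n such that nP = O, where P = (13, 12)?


Compute successive multiples of P until we hit O:
  1P = (13, 12)
  2P = (9, 14)
  3P = (0, 25)
  4P = (17, 21)
  5P = (24, 14)
  6P = (16, 27)
  7P = (25, 15)
  8P = (11, 3)
  ... (continuing to 24P)
  24P = O

ord(P) = 24


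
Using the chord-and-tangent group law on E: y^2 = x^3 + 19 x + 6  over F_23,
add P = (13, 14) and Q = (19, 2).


P != Q, so use the chord formula.
s = (y2 - y1) / (x2 - x1) = (11) / (6) mod 23 = 21
x3 = s^2 - x1 - x2 mod 23 = 21^2 - 13 - 19 = 18
y3 = s (x1 - x3) - y1 mod 23 = 21 * (13 - 18) - 14 = 19

P + Q = (18, 19)


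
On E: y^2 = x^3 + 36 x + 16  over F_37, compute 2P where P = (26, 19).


Doubling: s = (3 x1^2 + a) / (2 y1)
s = (3*26^2 + 36) / (2*19) mod 37 = 29
x3 = s^2 - 2 x1 mod 37 = 29^2 - 2*26 = 12
y3 = s (x1 - x3) - y1 mod 37 = 29 * (26 - 12) - 19 = 17

2P = (12, 17)


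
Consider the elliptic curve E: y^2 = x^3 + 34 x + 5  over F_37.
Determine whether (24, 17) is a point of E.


Check whether y^2 = x^3 + 34 x + 5 (mod 37) for (x, y) = (24, 17).
LHS: y^2 = 17^2 mod 37 = 30
RHS: x^3 + 34 x + 5 = 24^3 + 34*24 + 5 mod 37 = 30
LHS = RHS

Yes, on the curve


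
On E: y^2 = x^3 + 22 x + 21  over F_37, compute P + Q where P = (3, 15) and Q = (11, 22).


P != Q, so use the chord formula.
s = (y2 - y1) / (x2 - x1) = (7) / (8) mod 37 = 24
x3 = s^2 - x1 - x2 mod 37 = 24^2 - 3 - 11 = 7
y3 = s (x1 - x3) - y1 mod 37 = 24 * (3 - 7) - 15 = 0

P + Q = (7, 0)


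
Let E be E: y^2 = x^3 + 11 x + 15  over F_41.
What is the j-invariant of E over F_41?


Delta = -16(4 a^3 + 27 b^2) mod 41 = 25
-1728 * (4 a)^3 = -1728 * (4*11)^3 mod 41 = 2
j = 2 * 25^(-1) mod 41 = 5

j = 5 (mod 41)


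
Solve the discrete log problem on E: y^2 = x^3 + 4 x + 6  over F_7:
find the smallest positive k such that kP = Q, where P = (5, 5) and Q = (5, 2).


Enumerate multiples of P until we hit Q = (5, 2):
  1P = (5, 5)
  2P = (6, 6)
  3P = (4, 3)
  4P = (2, 1)
  5P = (1, 5)
  6P = (1, 2)
  7P = (2, 6)
  8P = (4, 4)
  9P = (6, 1)
  10P = (5, 2)
Match found at i = 10.

k = 10


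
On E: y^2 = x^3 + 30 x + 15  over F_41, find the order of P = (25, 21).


Compute successive multiples of P until we hit O:
  1P = (25, 21)
  2P = (24, 39)
  3P = (29, 10)
  4P = (33, 1)
  5P = (20, 28)
  6P = (16, 32)
  7P = (2, 1)
  8P = (37, 6)
  ... (continuing to 42P)
  42P = O

ord(P) = 42


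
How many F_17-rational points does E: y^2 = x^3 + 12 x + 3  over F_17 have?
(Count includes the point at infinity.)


For each x in F_17, count y with y^2 = x^3 + 12 x + 3 mod 17:
  x = 1: RHS = 16, y in [4, 13]  -> 2 point(s)
  x = 2: RHS = 1, y in [1, 16]  -> 2 point(s)
  x = 3: RHS = 15, y in [7, 10]  -> 2 point(s)
  x = 4: RHS = 13, y in [8, 9]  -> 2 point(s)
  x = 5: RHS = 1, y in [1, 16]  -> 2 point(s)
  x = 6: RHS = 2, y in [6, 11]  -> 2 point(s)
  x = 8: RHS = 16, y in [4, 13]  -> 2 point(s)
  x = 10: RHS = 1, y in [1, 16]  -> 2 point(s)
  x = 11: RHS = 4, y in [2, 15]  -> 2 point(s)
  x = 14: RHS = 8, y in [5, 12]  -> 2 point(s)
Affine points: 20. Add the point at infinity: total = 21.

#E(F_17) = 21


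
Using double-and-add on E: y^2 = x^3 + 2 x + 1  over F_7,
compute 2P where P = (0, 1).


k = 2 = 10_2 (binary, LSB first: 01)
Double-and-add from P = (0, 1):
  bit 0 = 0: acc unchanged = O
  bit 1 = 1: acc = O + (1, 5) = (1, 5)

2P = (1, 5)


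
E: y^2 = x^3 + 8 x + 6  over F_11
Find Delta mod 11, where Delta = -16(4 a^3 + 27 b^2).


4 a^3 + 27 b^2 = 4*8^3 + 27*6^2 = 2048 + 972 = 3020
Delta = -16 * (3020) = -48320
Delta mod 11 = 3

Delta = 3 (mod 11)


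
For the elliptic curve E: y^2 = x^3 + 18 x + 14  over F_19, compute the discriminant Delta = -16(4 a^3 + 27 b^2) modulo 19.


4 a^3 + 27 b^2 = 4*18^3 + 27*14^2 = 23328 + 5292 = 28620
Delta = -16 * (28620) = -457920
Delta mod 19 = 18

Delta = 18 (mod 19)


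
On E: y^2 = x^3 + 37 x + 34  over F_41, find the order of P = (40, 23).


Compute successive multiples of P until we hit O:
  1P = (40, 23)
  2P = (25, 15)
  3P = (12, 22)
  4P = (22, 4)
  5P = (22, 37)
  6P = (12, 19)
  7P = (25, 26)
  8P = (40, 18)
  ... (continuing to 9P)
  9P = O

ord(P) = 9


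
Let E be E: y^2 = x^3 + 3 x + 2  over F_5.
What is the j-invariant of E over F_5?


Delta = -16(4 a^3 + 27 b^2) mod 5 = 4
-1728 * (4 a)^3 = -1728 * (4*3)^3 mod 5 = 1
j = 1 * 4^(-1) mod 5 = 4

j = 4 (mod 5)


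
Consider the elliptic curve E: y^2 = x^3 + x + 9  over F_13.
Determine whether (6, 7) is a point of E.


Check whether y^2 = x^3 + 1 x + 9 (mod 13) for (x, y) = (6, 7).
LHS: y^2 = 7^2 mod 13 = 10
RHS: x^3 + 1 x + 9 = 6^3 + 1*6 + 9 mod 13 = 10
LHS = RHS

Yes, on the curve


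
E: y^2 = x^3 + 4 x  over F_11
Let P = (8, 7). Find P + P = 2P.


Doubling: s = (3 x1^2 + a) / (2 y1)
s = (3*8^2 + 4) / (2*7) mod 11 = 3
x3 = s^2 - 2 x1 mod 11 = 3^2 - 2*8 = 4
y3 = s (x1 - x3) - y1 mod 11 = 3 * (8 - 4) - 7 = 5

2P = (4, 5)


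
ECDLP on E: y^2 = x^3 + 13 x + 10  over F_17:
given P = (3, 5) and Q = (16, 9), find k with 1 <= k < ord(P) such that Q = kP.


Enumerate multiples of P until we hit Q = (16, 9):
  1P = (3, 5)
  2P = (10, 1)
  3P = (13, 8)
  4P = (5, 8)
  5P = (7, 6)
  6P = (6, 7)
  7P = (16, 9)
Match found at i = 7.

k = 7


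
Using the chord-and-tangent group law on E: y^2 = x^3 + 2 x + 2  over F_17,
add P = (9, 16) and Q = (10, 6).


P != Q, so use the chord formula.
s = (y2 - y1) / (x2 - x1) = (7) / (1) mod 17 = 7
x3 = s^2 - x1 - x2 mod 17 = 7^2 - 9 - 10 = 13
y3 = s (x1 - x3) - y1 mod 17 = 7 * (9 - 13) - 16 = 7

P + Q = (13, 7)


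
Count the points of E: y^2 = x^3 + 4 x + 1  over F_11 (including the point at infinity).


For each x in F_11, count y with y^2 = x^3 + 4 x + 1 mod 11:
  x = 0: RHS = 1, y in [1, 10]  -> 2 point(s)
  x = 4: RHS = 4, y in [2, 9]  -> 2 point(s)
  x = 5: RHS = 3, y in [5, 6]  -> 2 point(s)
  x = 7: RHS = 9, y in [3, 8]  -> 2 point(s)
Affine points: 8. Add the point at infinity: total = 9.

#E(F_11) = 9


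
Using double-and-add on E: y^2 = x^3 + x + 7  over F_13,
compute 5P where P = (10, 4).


k = 5 = 101_2 (binary, LSB first: 101)
Double-and-add from P = (10, 4):
  bit 0 = 1: acc = O + (10, 4) = (10, 4)
  bit 1 = 0: acc unchanged = (10, 4)
  bit 2 = 1: acc = (10, 4) + (9, 2) = (11, 7)

5P = (11, 7)


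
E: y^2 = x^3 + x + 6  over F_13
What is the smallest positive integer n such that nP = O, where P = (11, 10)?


Compute successive multiples of P until we hit O:
  1P = (11, 10)
  2P = (4, 3)
  3P = (12, 2)
  4P = (2, 9)
  5P = (9, 9)
  6P = (3, 7)
  7P = (3, 6)
  8P = (9, 4)
  ... (continuing to 13P)
  13P = O

ord(P) = 13


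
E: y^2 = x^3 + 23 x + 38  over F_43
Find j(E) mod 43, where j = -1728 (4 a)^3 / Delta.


Delta = -16(4 a^3 + 27 b^2) mod 43 = 35
-1728 * (4 a)^3 = -1728 * (4*23)^3 mod 43 = 35
j = 35 * 35^(-1) mod 43 = 1

j = 1 (mod 43)


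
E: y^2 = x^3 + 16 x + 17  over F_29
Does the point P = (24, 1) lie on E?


Check whether y^2 = x^3 + 16 x + 17 (mod 29) for (x, y) = (24, 1).
LHS: y^2 = 1^2 mod 29 = 1
RHS: x^3 + 16 x + 17 = 24^3 + 16*24 + 17 mod 29 = 15
LHS != RHS

No, not on the curve


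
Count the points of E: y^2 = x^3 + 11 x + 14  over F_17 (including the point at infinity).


For each x in F_17, count y with y^2 = x^3 + 11 x + 14 mod 17:
  x = 1: RHS = 9, y in [3, 14]  -> 2 point(s)
  x = 7: RHS = 9, y in [3, 14]  -> 2 point(s)
  x = 8: RHS = 2, y in [6, 11]  -> 2 point(s)
  x = 9: RHS = 9, y in [3, 14]  -> 2 point(s)
  x = 10: RHS = 2, y in [6, 11]  -> 2 point(s)
  x = 11: RHS = 4, y in [2, 15]  -> 2 point(s)
  x = 12: RHS = 4, y in [2, 15]  -> 2 point(s)
  x = 13: RHS = 8, y in [5, 12]  -> 2 point(s)
  x = 15: RHS = 1, y in [1, 16]  -> 2 point(s)
  x = 16: RHS = 2, y in [6, 11]  -> 2 point(s)
Affine points: 20. Add the point at infinity: total = 21.

#E(F_17) = 21


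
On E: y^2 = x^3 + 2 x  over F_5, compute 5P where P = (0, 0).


k = 5 = 101_2 (binary, LSB first: 101)
Double-and-add from P = (0, 0):
  bit 0 = 1: acc = O + (0, 0) = (0, 0)
  bit 1 = 0: acc unchanged = (0, 0)
  bit 2 = 1: acc = (0, 0) + O = (0, 0)

5P = (0, 0)


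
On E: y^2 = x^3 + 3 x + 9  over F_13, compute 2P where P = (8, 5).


Doubling: s = (3 x1^2 + a) / (2 y1)
s = (3*8^2 + 3) / (2*5) mod 13 = 0
x3 = s^2 - 2 x1 mod 13 = 0^2 - 2*8 = 10
y3 = s (x1 - x3) - y1 mod 13 = 0 * (8 - 10) - 5 = 8

2P = (10, 8)


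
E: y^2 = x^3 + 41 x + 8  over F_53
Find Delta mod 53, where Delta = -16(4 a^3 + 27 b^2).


4 a^3 + 27 b^2 = 4*41^3 + 27*8^2 = 275684 + 1728 = 277412
Delta = -16 * (277412) = -4438592
Delta mod 53 = 52

Delta = 52 (mod 53)


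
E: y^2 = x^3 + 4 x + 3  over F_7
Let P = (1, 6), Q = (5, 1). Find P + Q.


P != Q, so use the chord formula.
s = (y2 - y1) / (x2 - x1) = (2) / (4) mod 7 = 4
x3 = s^2 - x1 - x2 mod 7 = 4^2 - 1 - 5 = 3
y3 = s (x1 - x3) - y1 mod 7 = 4 * (1 - 3) - 6 = 0

P + Q = (3, 0)


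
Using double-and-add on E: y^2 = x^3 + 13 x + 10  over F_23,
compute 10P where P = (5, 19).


k = 10 = 1010_2 (binary, LSB first: 0101)
Double-and-add from P = (5, 19):
  bit 0 = 0: acc unchanged = O
  bit 1 = 1: acc = O + (19, 20) = (19, 20)
  bit 2 = 0: acc unchanged = (19, 20)
  bit 3 = 1: acc = (19, 20) + (12, 10) = (10, 6)

10P = (10, 6)


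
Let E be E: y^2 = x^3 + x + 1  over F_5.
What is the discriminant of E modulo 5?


4 a^3 + 27 b^2 = 4*1^3 + 27*1^2 = 4 + 27 = 31
Delta = -16 * (31) = -496
Delta mod 5 = 4

Delta = 4 (mod 5)


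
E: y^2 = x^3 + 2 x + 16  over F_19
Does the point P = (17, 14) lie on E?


Check whether y^2 = x^3 + 2 x + 16 (mod 19) for (x, y) = (17, 14).
LHS: y^2 = 14^2 mod 19 = 6
RHS: x^3 + 2 x + 16 = 17^3 + 2*17 + 16 mod 19 = 4
LHS != RHS

No, not on the curve


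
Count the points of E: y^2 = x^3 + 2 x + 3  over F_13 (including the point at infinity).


For each x in F_13, count y with y^2 = x^3 + 2 x + 3 mod 13:
  x = 0: RHS = 3, y in [4, 9]  -> 2 point(s)
  x = 3: RHS = 10, y in [6, 7]  -> 2 point(s)
  x = 4: RHS = 10, y in [6, 7]  -> 2 point(s)
  x = 6: RHS = 10, y in [6, 7]  -> 2 point(s)
  x = 7: RHS = 9, y in [3, 10]  -> 2 point(s)
  x = 9: RHS = 9, y in [3, 10]  -> 2 point(s)
  x = 10: RHS = 9, y in [3, 10]  -> 2 point(s)
  x = 11: RHS = 4, y in [2, 11]  -> 2 point(s)
  x = 12: RHS = 0, y in [0]  -> 1 point(s)
Affine points: 17. Add the point at infinity: total = 18.

#E(F_13) = 18


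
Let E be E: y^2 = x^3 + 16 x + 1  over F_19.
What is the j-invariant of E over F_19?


Delta = -16(4 a^3 + 27 b^2) mod 19 = 4
-1728 * (4 a)^3 = -1728 * (4*16)^3 mod 19 = 1
j = 1 * 4^(-1) mod 19 = 5

j = 5 (mod 19)


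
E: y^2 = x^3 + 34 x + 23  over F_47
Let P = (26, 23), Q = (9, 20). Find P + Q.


P != Q, so use the chord formula.
s = (y2 - y1) / (x2 - x1) = (44) / (30) mod 47 = 14
x3 = s^2 - x1 - x2 mod 47 = 14^2 - 26 - 9 = 20
y3 = s (x1 - x3) - y1 mod 47 = 14 * (26 - 20) - 23 = 14

P + Q = (20, 14)


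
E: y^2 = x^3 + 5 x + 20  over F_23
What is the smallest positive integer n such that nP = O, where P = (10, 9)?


Compute successive multiples of P until we hit O:
  1P = (10, 9)
  2P = (21, 18)
  3P = (17, 2)
  4P = (20, 1)
  5P = (1, 16)
  6P = (18, 10)
  7P = (4, 9)
  8P = (9, 14)
  ... (continuing to 25P)
  25P = O

ord(P) = 25


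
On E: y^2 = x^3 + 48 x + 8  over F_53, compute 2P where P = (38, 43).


Doubling: s = (3 x1^2 + a) / (2 y1)
s = (3*38^2 + 48) / (2*43) mod 53 = 46
x3 = s^2 - 2 x1 mod 53 = 46^2 - 2*38 = 26
y3 = s (x1 - x3) - y1 mod 53 = 46 * (38 - 26) - 43 = 32

2P = (26, 32)


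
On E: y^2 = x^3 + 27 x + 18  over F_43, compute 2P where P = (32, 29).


Doubling: s = (3 x1^2 + a) / (2 y1)
s = (3*32^2 + 27) / (2*29) mod 43 = 26
x3 = s^2 - 2 x1 mod 43 = 26^2 - 2*32 = 10
y3 = s (x1 - x3) - y1 mod 43 = 26 * (32 - 10) - 29 = 27

2P = (10, 27)


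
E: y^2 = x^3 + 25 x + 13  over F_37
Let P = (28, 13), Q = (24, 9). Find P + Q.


P != Q, so use the chord formula.
s = (y2 - y1) / (x2 - x1) = (33) / (33) mod 37 = 1
x3 = s^2 - x1 - x2 mod 37 = 1^2 - 28 - 24 = 23
y3 = s (x1 - x3) - y1 mod 37 = 1 * (28 - 23) - 13 = 29

P + Q = (23, 29)


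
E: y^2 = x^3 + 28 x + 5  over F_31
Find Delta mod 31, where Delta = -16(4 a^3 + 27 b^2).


4 a^3 + 27 b^2 = 4*28^3 + 27*5^2 = 87808 + 675 = 88483
Delta = -16 * (88483) = -1415728
Delta mod 31 = 11

Delta = 11 (mod 31)


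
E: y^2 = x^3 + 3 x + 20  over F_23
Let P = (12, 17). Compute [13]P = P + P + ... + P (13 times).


k = 13 = 1101_2 (binary, LSB first: 1011)
Double-and-add from P = (12, 17):
  bit 0 = 1: acc = O + (12, 17) = (12, 17)
  bit 1 = 0: acc unchanged = (12, 17)
  bit 2 = 1: acc = (12, 17) + (17, 4) = (21, 11)
  bit 3 = 1: acc = (21, 11) + (18, 8) = (8, 2)

13P = (8, 2)


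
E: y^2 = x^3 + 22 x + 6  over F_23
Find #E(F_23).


For each x in F_23, count y with y^2 = x^3 + 22 x + 6 mod 23:
  x = 0: RHS = 6, y in [11, 12]  -> 2 point(s)
  x = 1: RHS = 6, y in [11, 12]  -> 2 point(s)
  x = 2: RHS = 12, y in [9, 14]  -> 2 point(s)
  x = 6: RHS = 9, y in [3, 20]  -> 2 point(s)
  x = 8: RHS = 4, y in [2, 21]  -> 2 point(s)
  x = 9: RHS = 13, y in [6, 17]  -> 2 point(s)
  x = 15: RHS = 8, y in [10, 13]  -> 2 point(s)
  x = 17: RHS = 3, y in [7, 16]  -> 2 point(s)
  x = 18: RHS = 1, y in [1, 22]  -> 2 point(s)
  x = 21: RHS = 0, y in [0]  -> 1 point(s)
  x = 22: RHS = 6, y in [11, 12]  -> 2 point(s)
Affine points: 21. Add the point at infinity: total = 22.

#E(F_23) = 22


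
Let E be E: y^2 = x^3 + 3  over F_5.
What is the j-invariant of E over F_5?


Delta = -16(4 a^3 + 27 b^2) mod 5 = 2
-1728 * (4 a)^3 = -1728 * (4*0)^3 mod 5 = 0
j = 0 * 2^(-1) mod 5 = 0

j = 0 (mod 5)


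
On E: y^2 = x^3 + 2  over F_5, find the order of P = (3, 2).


Compute successive multiples of P until we hit O:
  1P = (3, 2)
  2P = (3, 3)
  3P = O

ord(P) = 3


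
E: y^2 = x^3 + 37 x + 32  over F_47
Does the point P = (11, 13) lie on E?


Check whether y^2 = x^3 + 37 x + 32 (mod 47) for (x, y) = (11, 13).
LHS: y^2 = 13^2 mod 47 = 28
RHS: x^3 + 37 x + 32 = 11^3 + 37*11 + 32 mod 47 = 31
LHS != RHS

No, not on the curve


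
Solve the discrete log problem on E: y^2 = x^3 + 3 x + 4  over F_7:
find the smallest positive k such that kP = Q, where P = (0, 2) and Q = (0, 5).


Enumerate multiples of P until we hit Q = (0, 5):
  1P = (0, 2)
  2P = (1, 6)
  3P = (1, 1)
  4P = (0, 5)
Match found at i = 4.

k = 4


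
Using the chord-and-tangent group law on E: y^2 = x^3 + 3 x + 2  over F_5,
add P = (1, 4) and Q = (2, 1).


P != Q, so use the chord formula.
s = (y2 - y1) / (x2 - x1) = (2) / (1) mod 5 = 2
x3 = s^2 - x1 - x2 mod 5 = 2^2 - 1 - 2 = 1
y3 = s (x1 - x3) - y1 mod 5 = 2 * (1 - 1) - 4 = 1

P + Q = (1, 1)


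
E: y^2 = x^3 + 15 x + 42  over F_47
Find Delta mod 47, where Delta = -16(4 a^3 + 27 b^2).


4 a^3 + 27 b^2 = 4*15^3 + 27*42^2 = 13500 + 47628 = 61128
Delta = -16 * (61128) = -978048
Delta mod 47 = 22

Delta = 22 (mod 47)


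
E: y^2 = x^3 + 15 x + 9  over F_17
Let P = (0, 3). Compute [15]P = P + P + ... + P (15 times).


k = 15 = 1111_2 (binary, LSB first: 1111)
Double-and-add from P = (0, 3):
  bit 0 = 1: acc = O + (0, 3) = (0, 3)
  bit 1 = 1: acc = (0, 3) + (2, 9) = (7, 10)
  bit 2 = 1: acc = (7, 10) + (11, 3) = (1, 5)
  bit 3 = 1: acc = (1, 5) + (3, 8) = (11, 14)

15P = (11, 14)


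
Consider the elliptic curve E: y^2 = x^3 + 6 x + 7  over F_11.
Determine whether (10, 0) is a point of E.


Check whether y^2 = x^3 + 6 x + 7 (mod 11) for (x, y) = (10, 0).
LHS: y^2 = 0^2 mod 11 = 0
RHS: x^3 + 6 x + 7 = 10^3 + 6*10 + 7 mod 11 = 0
LHS = RHS

Yes, on the curve


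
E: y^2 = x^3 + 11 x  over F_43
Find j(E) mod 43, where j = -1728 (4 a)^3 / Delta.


Delta = -16(4 a^3 + 27 b^2) mod 43 = 42
-1728 * (4 a)^3 = -1728 * (4*11)^3 mod 43 = 35
j = 35 * 42^(-1) mod 43 = 8

j = 8 (mod 43)


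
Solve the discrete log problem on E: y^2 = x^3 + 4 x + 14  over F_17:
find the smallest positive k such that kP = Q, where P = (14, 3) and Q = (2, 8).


Enumerate multiples of P until we hit Q = (2, 8):
  1P = (14, 3)
  2P = (2, 8)
Match found at i = 2.

k = 2


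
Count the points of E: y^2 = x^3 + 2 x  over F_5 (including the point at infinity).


For each x in F_5, count y with y^2 = x^3 + 2 x + 0 mod 5:
  x = 0: RHS = 0, y in [0]  -> 1 point(s)
Affine points: 1. Add the point at infinity: total = 2.

#E(F_5) = 2


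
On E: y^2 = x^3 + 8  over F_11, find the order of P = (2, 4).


Compute successive multiples of P until we hit O:
  1P = (2, 4)
  2P = (1, 3)
  3P = (9, 0)
  4P = (1, 8)
  5P = (2, 7)
  6P = O

ord(P) = 6


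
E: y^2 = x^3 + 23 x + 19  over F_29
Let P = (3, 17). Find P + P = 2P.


Doubling: s = (3 x1^2 + a) / (2 y1)
s = (3*3^2 + 23) / (2*17) mod 29 = 10
x3 = s^2 - 2 x1 mod 29 = 10^2 - 2*3 = 7
y3 = s (x1 - x3) - y1 mod 29 = 10 * (3 - 7) - 17 = 1

2P = (7, 1)


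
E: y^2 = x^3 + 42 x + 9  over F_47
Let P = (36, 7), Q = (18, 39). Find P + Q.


P != Q, so use the chord formula.
s = (y2 - y1) / (x2 - x1) = (32) / (29) mod 47 = 40
x3 = s^2 - x1 - x2 mod 47 = 40^2 - 36 - 18 = 42
y3 = s (x1 - x3) - y1 mod 47 = 40 * (36 - 42) - 7 = 35

P + Q = (42, 35)


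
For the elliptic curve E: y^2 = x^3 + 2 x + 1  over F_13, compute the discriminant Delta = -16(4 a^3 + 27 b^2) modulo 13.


4 a^3 + 27 b^2 = 4*2^3 + 27*1^2 = 32 + 27 = 59
Delta = -16 * (59) = -944
Delta mod 13 = 5

Delta = 5 (mod 13)


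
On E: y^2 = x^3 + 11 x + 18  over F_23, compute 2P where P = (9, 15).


Doubling: s = (3 x1^2 + a) / (2 y1)
s = (3*9^2 + 11) / (2*15) mod 23 = 10
x3 = s^2 - 2 x1 mod 23 = 10^2 - 2*9 = 13
y3 = s (x1 - x3) - y1 mod 23 = 10 * (9 - 13) - 15 = 14

2P = (13, 14)


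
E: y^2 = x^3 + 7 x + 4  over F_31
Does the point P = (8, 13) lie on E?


Check whether y^2 = x^3 + 7 x + 4 (mod 31) for (x, y) = (8, 13).
LHS: y^2 = 13^2 mod 31 = 14
RHS: x^3 + 7 x + 4 = 8^3 + 7*8 + 4 mod 31 = 14
LHS = RHS

Yes, on the curve


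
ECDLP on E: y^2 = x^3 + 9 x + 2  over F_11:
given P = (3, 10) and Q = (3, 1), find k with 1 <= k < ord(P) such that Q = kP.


Enumerate multiples of P until we hit Q = (3, 1):
  1P = (3, 10)
  2P = (10, 6)
  3P = (10, 5)
  4P = (3, 1)
Match found at i = 4.

k = 4


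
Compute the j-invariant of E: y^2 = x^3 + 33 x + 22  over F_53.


Delta = -16(4 a^3 + 27 b^2) mod 53 = 17
-1728 * (4 a)^3 = -1728 * (4*33)^3 mod 53 = 4
j = 4 * 17^(-1) mod 53 = 47

j = 47 (mod 53)


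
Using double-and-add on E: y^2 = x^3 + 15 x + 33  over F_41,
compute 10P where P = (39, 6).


k = 10 = 1010_2 (binary, LSB first: 0101)
Double-and-add from P = (39, 6):
  bit 0 = 0: acc unchanged = O
  bit 1 = 1: acc = O + (27, 21) = (27, 21)
  bit 2 = 0: acc unchanged = (27, 21)
  bit 3 = 1: acc = (27, 21) + (16, 33) = (8, 3)

10P = (8, 3)


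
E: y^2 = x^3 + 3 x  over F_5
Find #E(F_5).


For each x in F_5, count y with y^2 = x^3 + 3 x + 0 mod 5:
  x = 0: RHS = 0, y in [0]  -> 1 point(s)
  x = 1: RHS = 4, y in [2, 3]  -> 2 point(s)
  x = 2: RHS = 4, y in [2, 3]  -> 2 point(s)
  x = 3: RHS = 1, y in [1, 4]  -> 2 point(s)
  x = 4: RHS = 1, y in [1, 4]  -> 2 point(s)
Affine points: 9. Add the point at infinity: total = 10.

#E(F_5) = 10


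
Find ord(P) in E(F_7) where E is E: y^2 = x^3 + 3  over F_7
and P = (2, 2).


Compute successive multiples of P until we hit O:
  1P = (2, 2)
  2P = (5, 3)
  3P = (4, 2)
  4P = (1, 5)
  5P = (6, 3)
  6P = (3, 3)
  7P = (3, 4)
  8P = (6, 4)
  ... (continuing to 13P)
  13P = O

ord(P) = 13


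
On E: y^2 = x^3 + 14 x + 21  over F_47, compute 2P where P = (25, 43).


Doubling: s = (3 x1^2 + a) / (2 y1)
s = (3*25^2 + 14) / (2*43) mod 47 = 40
x3 = s^2 - 2 x1 mod 47 = 40^2 - 2*25 = 46
y3 = s (x1 - x3) - y1 mod 47 = 40 * (25 - 46) - 43 = 10

2P = (46, 10)


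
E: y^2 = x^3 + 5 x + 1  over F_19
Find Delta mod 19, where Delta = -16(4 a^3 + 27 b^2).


4 a^3 + 27 b^2 = 4*5^3 + 27*1^2 = 500 + 27 = 527
Delta = -16 * (527) = -8432
Delta mod 19 = 4

Delta = 4 (mod 19)


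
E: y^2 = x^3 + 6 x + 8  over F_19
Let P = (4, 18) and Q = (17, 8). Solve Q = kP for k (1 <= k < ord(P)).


Enumerate multiples of P until we hit Q = (17, 8):
  1P = (4, 18)
  2P = (18, 18)
  3P = (16, 1)
  4P = (8, 13)
  5P = (5, 7)
  6P = (17, 11)
  7P = (2, 16)
  8P = (14, 10)
  9P = (10, 2)
  10P = (10, 17)
  11P = (14, 9)
  12P = (2, 3)
  13P = (17, 8)
Match found at i = 13.

k = 13


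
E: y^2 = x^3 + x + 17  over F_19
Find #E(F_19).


For each x in F_19, count y with y^2 = x^3 + 1 x + 17 mod 19:
  x = 0: RHS = 17, y in [6, 13]  -> 2 point(s)
  x = 1: RHS = 0, y in [0]  -> 1 point(s)
  x = 3: RHS = 9, y in [3, 16]  -> 2 point(s)
  x = 4: RHS = 9, y in [3, 16]  -> 2 point(s)
  x = 6: RHS = 11, y in [7, 12]  -> 2 point(s)
  x = 7: RHS = 6, y in [5, 14]  -> 2 point(s)
  x = 8: RHS = 5, y in [9, 10]  -> 2 point(s)
  x = 10: RHS = 1, y in [1, 18]  -> 2 point(s)
  x = 12: RHS = 9, y in [3, 16]  -> 2 point(s)
  x = 13: RHS = 4, y in [2, 17]  -> 2 point(s)
  x = 14: RHS = 1, y in [1, 18]  -> 2 point(s)
  x = 15: RHS = 6, y in [5, 14]  -> 2 point(s)
  x = 16: RHS = 6, y in [5, 14]  -> 2 point(s)
  x = 17: RHS = 7, y in [8, 11]  -> 2 point(s)
Affine points: 27. Add the point at infinity: total = 28.

#E(F_19) = 28


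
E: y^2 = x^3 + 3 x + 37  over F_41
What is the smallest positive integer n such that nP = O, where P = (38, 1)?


Compute successive multiples of P until we hit O:
  1P = (38, 1)
  2P = (26, 15)
  3P = (0, 23)
  4P = (34, 1)
  5P = (10, 40)
  6P = (2, 25)
  7P = (6, 5)
  8P = (22, 38)
  ... (continuing to 25P)
  25P = O

ord(P) = 25


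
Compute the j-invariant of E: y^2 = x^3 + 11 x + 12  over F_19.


Delta = -16(4 a^3 + 27 b^2) mod 19 = 10
-1728 * (4 a)^3 = -1728 * (4*11)^3 mod 19 = 7
j = 7 * 10^(-1) mod 19 = 14

j = 14 (mod 19)


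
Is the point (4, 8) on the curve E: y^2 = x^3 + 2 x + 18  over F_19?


Check whether y^2 = x^3 + 2 x + 18 (mod 19) for (x, y) = (4, 8).
LHS: y^2 = 8^2 mod 19 = 7
RHS: x^3 + 2 x + 18 = 4^3 + 2*4 + 18 mod 19 = 14
LHS != RHS

No, not on the curve


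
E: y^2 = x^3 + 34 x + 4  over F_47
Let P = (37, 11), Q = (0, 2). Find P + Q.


P != Q, so use the chord formula.
s = (y2 - y1) / (x2 - x1) = (38) / (10) mod 47 = 32
x3 = s^2 - x1 - x2 mod 47 = 32^2 - 37 - 0 = 0
y3 = s (x1 - x3) - y1 mod 47 = 32 * (37 - 0) - 11 = 45

P + Q = (0, 45)


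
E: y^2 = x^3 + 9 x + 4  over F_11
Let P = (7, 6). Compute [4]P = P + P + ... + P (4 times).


k = 4 = 100_2 (binary, LSB first: 001)
Double-and-add from P = (7, 6):
  bit 0 = 0: acc unchanged = O
  bit 1 = 0: acc unchanged = O
  bit 2 = 1: acc = O + (10, 7) = (10, 7)

4P = (10, 7)


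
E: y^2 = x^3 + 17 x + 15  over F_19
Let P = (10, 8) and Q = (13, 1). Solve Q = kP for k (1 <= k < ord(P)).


Enumerate multiples of P until we hit Q = (13, 1):
  1P = (10, 8)
  2P = (3, 6)
  3P = (15, 15)
  4P = (18, 15)
  5P = (17, 12)
  6P = (9, 17)
  7P = (5, 4)
  8P = (13, 1)
Match found at i = 8.

k = 8


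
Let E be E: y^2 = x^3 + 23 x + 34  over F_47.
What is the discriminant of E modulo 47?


4 a^3 + 27 b^2 = 4*23^3 + 27*34^2 = 48668 + 31212 = 79880
Delta = -16 * (79880) = -1278080
Delta mod 47 = 38

Delta = 38 (mod 47)


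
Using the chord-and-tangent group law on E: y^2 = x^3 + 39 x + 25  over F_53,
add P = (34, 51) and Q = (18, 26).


P != Q, so use the chord formula.
s = (y2 - y1) / (x2 - x1) = (28) / (37) mod 53 = 38
x3 = s^2 - x1 - x2 mod 53 = 38^2 - 34 - 18 = 14
y3 = s (x1 - x3) - y1 mod 53 = 38 * (34 - 14) - 51 = 20

P + Q = (14, 20)


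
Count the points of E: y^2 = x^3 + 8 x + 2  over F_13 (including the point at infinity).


For each x in F_13, count y with y^2 = x^3 + 8 x + 2 mod 13:
  x = 2: RHS = 0, y in [0]  -> 1 point(s)
  x = 3: RHS = 1, y in [1, 12]  -> 2 point(s)
  x = 9: RHS = 10, y in [6, 7]  -> 2 point(s)
  x = 10: RHS = 3, y in [4, 9]  -> 2 point(s)
  x = 11: RHS = 4, y in [2, 11]  -> 2 point(s)
Affine points: 9. Add the point at infinity: total = 10.

#E(F_13) = 10


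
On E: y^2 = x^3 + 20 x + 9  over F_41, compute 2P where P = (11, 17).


Doubling: s = (3 x1^2 + a) / (2 y1)
s = (3*11^2 + 20) / (2*17) mod 41 = 39
x3 = s^2 - 2 x1 mod 41 = 39^2 - 2*11 = 23
y3 = s (x1 - x3) - y1 mod 41 = 39 * (11 - 23) - 17 = 7

2P = (23, 7)


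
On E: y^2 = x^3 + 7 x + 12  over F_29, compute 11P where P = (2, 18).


k = 11 = 1011_2 (binary, LSB first: 1101)
Double-and-add from P = (2, 18):
  bit 0 = 1: acc = O + (2, 18) = (2, 18)
  bit 1 = 1: acc = (2, 18) + (1, 22) = (13, 26)
  bit 2 = 0: acc unchanged = (13, 26)
  bit 3 = 1: acc = (13, 26) + (21, 16) = (2, 11)

11P = (2, 11)


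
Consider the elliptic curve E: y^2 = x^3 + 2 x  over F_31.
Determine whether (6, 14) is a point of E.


Check whether y^2 = x^3 + 2 x + 0 (mod 31) for (x, y) = (6, 14).
LHS: y^2 = 14^2 mod 31 = 10
RHS: x^3 + 2 x + 0 = 6^3 + 2*6 + 0 mod 31 = 11
LHS != RHS

No, not on the curve


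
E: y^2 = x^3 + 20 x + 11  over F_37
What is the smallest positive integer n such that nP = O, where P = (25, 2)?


Compute successive multiples of P until we hit O:
  1P = (25, 2)
  2P = (28, 29)
  3P = (28, 8)
  4P = (25, 35)
  5P = O

ord(P) = 5


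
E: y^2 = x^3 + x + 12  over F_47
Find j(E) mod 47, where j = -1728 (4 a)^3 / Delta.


Delta = -16(4 a^3 + 27 b^2) mod 47 = 3
-1728 * (4 a)^3 = -1728 * (4*1)^3 mod 47 = 46
j = 46 * 3^(-1) mod 47 = 31

j = 31 (mod 47)


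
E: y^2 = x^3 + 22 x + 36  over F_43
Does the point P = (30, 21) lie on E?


Check whether y^2 = x^3 + 22 x + 36 (mod 43) for (x, y) = (30, 21).
LHS: y^2 = 21^2 mod 43 = 11
RHS: x^3 + 22 x + 36 = 30^3 + 22*30 + 36 mod 43 = 4
LHS != RHS

No, not on the curve


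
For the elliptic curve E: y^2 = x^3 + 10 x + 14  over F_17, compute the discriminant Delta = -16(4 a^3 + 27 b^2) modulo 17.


4 a^3 + 27 b^2 = 4*10^3 + 27*14^2 = 4000 + 5292 = 9292
Delta = -16 * (9292) = -148672
Delta mod 17 = 10

Delta = 10 (mod 17)


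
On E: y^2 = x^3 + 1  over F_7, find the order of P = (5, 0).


Compute successive multiples of P until we hit O:
  1P = (5, 0)
  2P = O

ord(P) = 2


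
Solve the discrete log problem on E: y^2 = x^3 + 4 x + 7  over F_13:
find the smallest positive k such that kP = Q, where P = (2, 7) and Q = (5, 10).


Enumerate multiples of P until we hit Q = (5, 10):
  1P = (2, 7)
  2P = (5, 10)
Match found at i = 2.

k = 2


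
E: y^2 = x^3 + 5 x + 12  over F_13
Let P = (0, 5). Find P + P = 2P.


Doubling: s = (3 x1^2 + a) / (2 y1)
s = (3*0^2 + 5) / (2*5) mod 13 = 7
x3 = s^2 - 2 x1 mod 13 = 7^2 - 2*0 = 10
y3 = s (x1 - x3) - y1 mod 13 = 7 * (0 - 10) - 5 = 3

2P = (10, 3)


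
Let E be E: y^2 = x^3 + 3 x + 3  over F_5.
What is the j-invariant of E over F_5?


Delta = -16(4 a^3 + 27 b^2) mod 5 = 4
-1728 * (4 a)^3 = -1728 * (4*3)^3 mod 5 = 1
j = 1 * 4^(-1) mod 5 = 4

j = 4 (mod 5)


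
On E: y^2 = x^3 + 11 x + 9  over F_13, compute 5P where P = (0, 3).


k = 5 = 101_2 (binary, LSB first: 101)
Double-and-add from P = (0, 3):
  bit 0 = 1: acc = O + (0, 3) = (0, 3)
  bit 1 = 0: acc unchanged = (0, 3)
  bit 2 = 1: acc = (0, 3) + (3, 2) = (0, 10)

5P = (0, 10)


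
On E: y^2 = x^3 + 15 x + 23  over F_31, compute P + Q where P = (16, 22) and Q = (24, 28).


P != Q, so use the chord formula.
s = (y2 - y1) / (x2 - x1) = (6) / (8) mod 31 = 24
x3 = s^2 - x1 - x2 mod 31 = 24^2 - 16 - 24 = 9
y3 = s (x1 - x3) - y1 mod 31 = 24 * (16 - 9) - 22 = 22

P + Q = (9, 22)


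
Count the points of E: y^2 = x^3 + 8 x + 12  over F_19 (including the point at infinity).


For each x in F_19, count y with y^2 = x^3 + 8 x + 12 mod 19:
  x = 2: RHS = 17, y in [6, 13]  -> 2 point(s)
  x = 3: RHS = 6, y in [5, 14]  -> 2 point(s)
  x = 5: RHS = 6, y in [5, 14]  -> 2 point(s)
  x = 10: RHS = 9, y in [3, 16]  -> 2 point(s)
  x = 11: RHS = 6, y in [5, 14]  -> 2 point(s)
  x = 15: RHS = 11, y in [7, 12]  -> 2 point(s)
  x = 17: RHS = 7, y in [8, 11]  -> 2 point(s)
Affine points: 14. Add the point at infinity: total = 15.

#E(F_19) = 15


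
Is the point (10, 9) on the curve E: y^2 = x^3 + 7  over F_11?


Check whether y^2 = x^3 + 0 x + 7 (mod 11) for (x, y) = (10, 9).
LHS: y^2 = 9^2 mod 11 = 4
RHS: x^3 + 0 x + 7 = 10^3 + 0*10 + 7 mod 11 = 6
LHS != RHS

No, not on the curve


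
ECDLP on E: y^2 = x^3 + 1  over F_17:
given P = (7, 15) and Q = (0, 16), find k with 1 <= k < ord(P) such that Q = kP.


Enumerate multiples of P until we hit Q = (0, 16):
  1P = (7, 15)
  2P = (1, 11)
  3P = (0, 1)
  4P = (14, 5)
  5P = (14, 12)
  6P = (0, 16)
Match found at i = 6.

k = 6


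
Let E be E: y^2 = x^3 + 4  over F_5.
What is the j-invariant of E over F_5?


Delta = -16(4 a^3 + 27 b^2) mod 5 = 3
-1728 * (4 a)^3 = -1728 * (4*0)^3 mod 5 = 0
j = 0 * 3^(-1) mod 5 = 0

j = 0 (mod 5)


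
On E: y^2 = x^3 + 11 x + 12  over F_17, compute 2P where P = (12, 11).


Doubling: s = (3 x1^2 + a) / (2 y1)
s = (3*12^2 + 11) / (2*11) mod 17 = 7
x3 = s^2 - 2 x1 mod 17 = 7^2 - 2*12 = 8
y3 = s (x1 - x3) - y1 mod 17 = 7 * (12 - 8) - 11 = 0

2P = (8, 0)


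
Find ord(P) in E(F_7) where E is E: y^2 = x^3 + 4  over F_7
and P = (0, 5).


Compute successive multiples of P until we hit O:
  1P = (0, 5)
  2P = (0, 2)
  3P = O

ord(P) = 3


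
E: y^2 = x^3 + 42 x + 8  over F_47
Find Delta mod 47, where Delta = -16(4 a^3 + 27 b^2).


4 a^3 + 27 b^2 = 4*42^3 + 27*8^2 = 296352 + 1728 = 298080
Delta = -16 * (298080) = -4769280
Delta mod 47 = 45

Delta = 45 (mod 47)


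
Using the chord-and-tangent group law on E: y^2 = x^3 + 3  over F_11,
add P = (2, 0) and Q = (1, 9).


P != Q, so use the chord formula.
s = (y2 - y1) / (x2 - x1) = (9) / (10) mod 11 = 2
x3 = s^2 - x1 - x2 mod 11 = 2^2 - 2 - 1 = 1
y3 = s (x1 - x3) - y1 mod 11 = 2 * (2 - 1) - 0 = 2

P + Q = (1, 2)


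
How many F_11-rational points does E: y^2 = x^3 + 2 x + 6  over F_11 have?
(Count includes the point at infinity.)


For each x in F_11, count y with y^2 = x^3 + 2 x + 6 mod 11:
  x = 1: RHS = 9, y in [3, 8]  -> 2 point(s)
  x = 4: RHS = 1, y in [1, 10]  -> 2 point(s)
  x = 5: RHS = 9, y in [3, 8]  -> 2 point(s)
  x = 6: RHS = 3, y in [5, 6]  -> 2 point(s)
  x = 7: RHS = 0, y in [0]  -> 1 point(s)
  x = 9: RHS = 5, y in [4, 7]  -> 2 point(s)
  x = 10: RHS = 3, y in [5, 6]  -> 2 point(s)
Affine points: 13. Add the point at infinity: total = 14.

#E(F_11) = 14
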